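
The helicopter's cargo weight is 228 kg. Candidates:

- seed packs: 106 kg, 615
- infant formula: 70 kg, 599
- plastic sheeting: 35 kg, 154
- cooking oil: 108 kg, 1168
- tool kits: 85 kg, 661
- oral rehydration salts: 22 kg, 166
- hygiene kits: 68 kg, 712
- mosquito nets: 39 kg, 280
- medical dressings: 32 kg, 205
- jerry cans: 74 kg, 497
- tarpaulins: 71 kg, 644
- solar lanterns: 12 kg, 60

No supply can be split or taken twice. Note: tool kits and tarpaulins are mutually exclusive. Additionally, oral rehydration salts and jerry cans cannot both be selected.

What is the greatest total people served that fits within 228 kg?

2220

Ranking by ratio (people served/kg): cooking oil 10.81, hygiene kits 10.47, tarpaulins 9.07.
A density-first pass picks cooking oil + oral rehydration salts + hygiene kits + solar lanterns — 2106 at 210 kg.
The 22 kg tied up in oral rehydration salts is better spent on mosquito nets — total rises to 2220 (227 kg).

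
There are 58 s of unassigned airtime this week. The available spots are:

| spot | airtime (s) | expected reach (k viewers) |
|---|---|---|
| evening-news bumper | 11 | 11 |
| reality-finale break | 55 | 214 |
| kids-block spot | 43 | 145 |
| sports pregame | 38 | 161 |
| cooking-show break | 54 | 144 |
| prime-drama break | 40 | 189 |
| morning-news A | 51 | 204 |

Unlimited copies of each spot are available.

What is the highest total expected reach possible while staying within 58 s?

The ratio heuristic lands on evening-news bumper + prime-drama break (200) but leaves 7 s idle.
Dropping evening-news bumper and prime-drama break frees 51 s; slotting in reality-finale break (55 s) lifts the total to 214 at 55 s.

214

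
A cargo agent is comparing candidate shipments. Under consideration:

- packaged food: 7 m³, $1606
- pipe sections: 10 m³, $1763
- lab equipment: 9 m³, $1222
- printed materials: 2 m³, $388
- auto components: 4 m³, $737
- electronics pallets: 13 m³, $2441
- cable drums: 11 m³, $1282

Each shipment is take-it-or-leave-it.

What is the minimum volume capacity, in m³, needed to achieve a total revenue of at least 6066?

Need the lightest bundle worth ≥ 6066.
packaged food + pipe sections + printed materials + electronics pallets: 6198 revenue at 32 m³.
Any bundle with less than 32 m³ falls short of 6066.

32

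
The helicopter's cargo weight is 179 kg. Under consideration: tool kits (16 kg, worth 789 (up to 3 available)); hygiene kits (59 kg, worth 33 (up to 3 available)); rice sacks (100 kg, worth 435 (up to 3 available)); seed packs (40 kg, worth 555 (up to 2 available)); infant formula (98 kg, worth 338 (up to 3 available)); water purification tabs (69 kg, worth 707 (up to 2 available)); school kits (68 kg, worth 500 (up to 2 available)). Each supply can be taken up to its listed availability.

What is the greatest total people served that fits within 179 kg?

The ratio heuristic lands on 3×tool kits + 2×seed packs (3477) but leaves 51 kg idle.
Replace seed packs with water purification tabs: the trade gains 152 net, giving 3629 at 157 kg.
That's the maximum — no swap from here does better than 3629.

3629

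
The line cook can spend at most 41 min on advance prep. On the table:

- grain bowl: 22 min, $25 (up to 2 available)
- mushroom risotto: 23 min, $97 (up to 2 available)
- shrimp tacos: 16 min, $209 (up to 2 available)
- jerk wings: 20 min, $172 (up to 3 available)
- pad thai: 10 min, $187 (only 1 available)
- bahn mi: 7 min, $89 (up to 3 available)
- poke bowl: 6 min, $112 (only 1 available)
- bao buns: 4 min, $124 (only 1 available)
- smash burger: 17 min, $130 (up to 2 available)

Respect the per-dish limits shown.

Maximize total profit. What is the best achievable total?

Taking the top-ratio dishes first gives shrimp tacos + pad thai + poke bowl + bao buns for 632 (36 min).
Replace shrimp tacos with 3×bahn mi: the trade gains 58 net, giving 690 at 41 min.
That's the maximum — no swap from here does better than 690.

690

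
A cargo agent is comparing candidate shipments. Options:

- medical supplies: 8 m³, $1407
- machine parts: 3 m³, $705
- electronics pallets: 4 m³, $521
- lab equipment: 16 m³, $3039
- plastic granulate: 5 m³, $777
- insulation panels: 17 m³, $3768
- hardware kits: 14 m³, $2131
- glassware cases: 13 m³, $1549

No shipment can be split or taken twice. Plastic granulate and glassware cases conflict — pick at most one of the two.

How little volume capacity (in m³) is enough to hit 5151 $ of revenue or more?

Look for the lowest-volume combination reaching 5151.
medical supplies + insulation panels: 5175 revenue at 25 m³.
Below 25 m³ the best achievable stays under 5151.

25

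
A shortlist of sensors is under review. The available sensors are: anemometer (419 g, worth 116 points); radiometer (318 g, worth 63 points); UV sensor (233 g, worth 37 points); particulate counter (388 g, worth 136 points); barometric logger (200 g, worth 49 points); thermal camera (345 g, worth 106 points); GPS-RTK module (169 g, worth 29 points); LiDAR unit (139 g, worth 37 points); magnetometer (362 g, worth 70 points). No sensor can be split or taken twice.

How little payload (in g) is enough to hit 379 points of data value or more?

Minimise g subject to total data value ≥ 379.
anemometer + particulate counter + thermal camera + LiDAR unit reaches 395 using 1291 g.
Below 1291 g the best achievable stays under 379.

1291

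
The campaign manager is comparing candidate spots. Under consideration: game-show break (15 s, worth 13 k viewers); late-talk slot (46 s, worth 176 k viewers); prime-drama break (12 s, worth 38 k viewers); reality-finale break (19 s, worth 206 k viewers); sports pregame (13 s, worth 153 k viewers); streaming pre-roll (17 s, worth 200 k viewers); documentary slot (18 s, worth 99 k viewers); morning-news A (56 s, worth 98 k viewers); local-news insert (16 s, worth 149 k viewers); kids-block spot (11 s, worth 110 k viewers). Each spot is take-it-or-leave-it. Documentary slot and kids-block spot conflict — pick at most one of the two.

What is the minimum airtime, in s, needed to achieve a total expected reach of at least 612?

Minimise s subject to total expected reach ≥ 612.
sports pregame + streaming pre-roll + local-news insert + kids-block spot reaches 612 using 57 s.
No combination under 57 s hits 612.

57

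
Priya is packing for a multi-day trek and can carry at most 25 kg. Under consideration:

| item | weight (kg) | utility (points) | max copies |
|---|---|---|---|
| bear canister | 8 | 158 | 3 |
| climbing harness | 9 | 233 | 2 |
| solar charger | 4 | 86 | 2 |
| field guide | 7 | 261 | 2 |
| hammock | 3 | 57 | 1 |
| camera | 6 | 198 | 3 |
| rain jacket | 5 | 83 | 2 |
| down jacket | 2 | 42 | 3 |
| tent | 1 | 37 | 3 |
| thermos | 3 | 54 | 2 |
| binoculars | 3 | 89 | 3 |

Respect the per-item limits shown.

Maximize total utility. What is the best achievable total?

883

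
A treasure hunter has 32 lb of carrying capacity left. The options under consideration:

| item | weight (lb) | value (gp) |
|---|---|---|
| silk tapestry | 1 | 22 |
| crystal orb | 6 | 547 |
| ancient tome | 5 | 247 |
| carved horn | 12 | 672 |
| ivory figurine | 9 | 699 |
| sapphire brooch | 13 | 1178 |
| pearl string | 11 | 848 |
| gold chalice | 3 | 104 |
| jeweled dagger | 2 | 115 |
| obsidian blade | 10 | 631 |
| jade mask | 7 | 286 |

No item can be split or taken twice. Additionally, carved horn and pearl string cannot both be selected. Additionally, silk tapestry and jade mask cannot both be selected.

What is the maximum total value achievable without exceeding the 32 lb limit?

Ranking by ratio (value/lb): crystal orb 91.17, sapphire brooch 90.62, ivory figurine 77.67.
The ratio heuristic lands on silk tapestry + crystal orb + ivory figurine + sapphire brooch + jeweled dagger (2561) but leaves 1 lb idle.
Dropping silk tapestry and ivory figurine frees 10 lb; slotting in pearl string (11 lb) lifts the total to 2688 at 32 lb.

2688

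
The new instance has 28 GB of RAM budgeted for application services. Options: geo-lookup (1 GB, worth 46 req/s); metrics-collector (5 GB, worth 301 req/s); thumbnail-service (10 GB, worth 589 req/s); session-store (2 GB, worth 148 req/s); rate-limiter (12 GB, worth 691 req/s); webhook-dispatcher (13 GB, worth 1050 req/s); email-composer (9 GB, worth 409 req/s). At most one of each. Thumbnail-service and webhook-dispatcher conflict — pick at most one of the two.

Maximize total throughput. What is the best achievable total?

Density check — webhook-dispatcher 80.77, session-store 74.00, metrics-collector 60.20 are the best per GB.
Filling by ratio: geo-lookup + metrics-collector + session-store + webhook-dispatcher for 1545, with 7 GB left unused.
Replace metrics-collector with rate-limiter: the trade gains 390 net, giving 1935 at 28 GB.
Nothing else feasible within 28 GB beats 1935.

1935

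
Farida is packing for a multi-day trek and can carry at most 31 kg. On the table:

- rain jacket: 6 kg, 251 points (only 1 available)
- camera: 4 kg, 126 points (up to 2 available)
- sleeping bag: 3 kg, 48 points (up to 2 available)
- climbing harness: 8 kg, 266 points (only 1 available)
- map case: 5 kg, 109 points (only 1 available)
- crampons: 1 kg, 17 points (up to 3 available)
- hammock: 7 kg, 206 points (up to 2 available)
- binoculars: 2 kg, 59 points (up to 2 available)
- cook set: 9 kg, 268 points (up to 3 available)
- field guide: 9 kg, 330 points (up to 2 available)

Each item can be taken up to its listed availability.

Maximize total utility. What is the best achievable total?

Density check — rain jacket 41.83, field guide 36.67, climbing harness 33.25 are the best per kg.
A density-first pass picks rain jacket + camera + crampons + binoculars + 2×field guide — 1113 at 31 kg.
The 7 kg tied up in camera and crampons and binoculars is better spent on hammock — total rises to 1117 (31 kg).
No other feasible combination exceeds 1117.

1117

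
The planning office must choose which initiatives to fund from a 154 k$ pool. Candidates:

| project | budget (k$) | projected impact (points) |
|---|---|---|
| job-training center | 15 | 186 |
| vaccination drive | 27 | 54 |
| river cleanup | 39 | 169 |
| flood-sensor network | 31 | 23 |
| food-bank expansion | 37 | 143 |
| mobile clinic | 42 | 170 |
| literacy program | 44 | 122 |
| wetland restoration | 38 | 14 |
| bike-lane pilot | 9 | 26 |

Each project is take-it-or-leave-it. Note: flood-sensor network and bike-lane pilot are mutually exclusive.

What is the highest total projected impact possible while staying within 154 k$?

Ranking by ratio (projected impact/k$): job-training center 12.40, river cleanup 4.33, mobile clinic 4.05, food-bank expansion 3.86.
Job-training center + river cleanup + food-bank expansion + mobile clinic + bike-lane pilot uses 142 of the 154 k$ and totals 694.
The closest alternative, job-training center + river cleanup + mobile clinic + literacy program + bike-lane pilot, reaches only 673.

694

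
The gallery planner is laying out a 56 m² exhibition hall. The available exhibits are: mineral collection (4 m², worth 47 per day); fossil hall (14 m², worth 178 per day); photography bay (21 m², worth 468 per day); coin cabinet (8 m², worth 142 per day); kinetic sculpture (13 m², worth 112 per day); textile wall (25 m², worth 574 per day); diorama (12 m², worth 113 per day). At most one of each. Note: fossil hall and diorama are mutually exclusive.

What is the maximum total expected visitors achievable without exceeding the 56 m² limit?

1184

By expected visitors per m²: textile wall 22.96, photography bay 22.29, coin cabinet 17.75, fossil hall 12.71 lead.
Best packing: photography bay + coin cabinet + textile wall — 54 m², 1184 total.
That's the maximum — no feasible swap from here does better than 1184.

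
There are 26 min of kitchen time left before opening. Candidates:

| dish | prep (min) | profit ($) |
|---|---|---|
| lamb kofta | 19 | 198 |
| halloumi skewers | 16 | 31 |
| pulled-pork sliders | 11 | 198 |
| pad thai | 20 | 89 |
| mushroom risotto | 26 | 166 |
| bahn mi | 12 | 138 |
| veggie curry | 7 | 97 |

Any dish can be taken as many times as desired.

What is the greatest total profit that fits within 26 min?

2×pulled-pork sliders uses 22 of the 26 min and totals 396.
Nothing else within 26 min beats 396.

396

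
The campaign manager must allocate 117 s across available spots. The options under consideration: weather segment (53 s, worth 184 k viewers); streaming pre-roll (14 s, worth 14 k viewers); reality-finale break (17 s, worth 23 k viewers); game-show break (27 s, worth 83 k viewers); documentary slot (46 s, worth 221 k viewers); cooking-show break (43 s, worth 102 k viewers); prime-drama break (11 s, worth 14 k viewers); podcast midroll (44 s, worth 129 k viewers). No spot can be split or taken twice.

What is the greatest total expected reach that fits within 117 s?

433

Density check — documentary slot 4.80, weather segment 3.47, game-show break 3.07 are the best per s.
The ratio heuristic lands on weather segment + reality-finale break + documentary slot (428) but leaves 1 s idle.
Dropping weather segment and reality-finale break frees 70 s; slotting in game-show break + podcast midroll (71 s) lifts the total to 433 at 117 s.
The closest alternative, weather segment + reality-finale break + documentary slot, reaches only 428.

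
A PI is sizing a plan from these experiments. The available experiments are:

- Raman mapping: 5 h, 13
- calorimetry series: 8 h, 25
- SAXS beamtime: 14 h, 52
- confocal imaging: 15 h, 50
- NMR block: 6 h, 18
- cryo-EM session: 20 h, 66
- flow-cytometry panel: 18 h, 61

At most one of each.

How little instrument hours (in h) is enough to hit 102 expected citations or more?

29

Look for the lowest-instrument combination reaching 102.
Taking SAXS beamtime + confocal imaging gives 102 (≥ 102) for 29 h.
No combination under 29 h hits 102.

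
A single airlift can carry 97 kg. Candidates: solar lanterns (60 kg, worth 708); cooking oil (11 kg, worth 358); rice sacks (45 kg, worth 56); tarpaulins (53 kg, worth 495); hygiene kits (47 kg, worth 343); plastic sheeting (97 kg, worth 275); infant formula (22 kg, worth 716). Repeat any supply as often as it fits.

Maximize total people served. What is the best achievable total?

Density check — cooking oil 32.55, infant formula 32.55, solar lanterns 11.80, tarpaulins 9.34 are the best per kg.
8×cooking oil uses 88 of the 97 kg and totals 2864.
Nothing else within 97 kg beats 2864.

2864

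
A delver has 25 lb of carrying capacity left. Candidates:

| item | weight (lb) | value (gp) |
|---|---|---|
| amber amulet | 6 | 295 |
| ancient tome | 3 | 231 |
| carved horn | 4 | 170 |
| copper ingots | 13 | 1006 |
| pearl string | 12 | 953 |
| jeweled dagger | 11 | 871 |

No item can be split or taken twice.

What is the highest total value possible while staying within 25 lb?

1959

Filling by ratio: pearl string + jeweled dagger for 1824, with 2 lb left unused.
The 11 lb tied up in jeweled dagger is better spent on copper ingots — total rises to 1959 (25 lb).
Runner-up copper ingots + jeweled dagger tops out at 1877.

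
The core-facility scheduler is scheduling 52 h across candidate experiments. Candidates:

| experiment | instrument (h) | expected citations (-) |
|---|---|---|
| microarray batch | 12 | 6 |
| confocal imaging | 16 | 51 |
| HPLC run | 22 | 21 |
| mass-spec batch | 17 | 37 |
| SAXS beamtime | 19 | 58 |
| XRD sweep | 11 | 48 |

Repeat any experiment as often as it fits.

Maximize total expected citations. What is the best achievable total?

Ranking by ratio (expected citations/h): XRD sweep 4.36, confocal imaging 3.19, SAXS beamtime 3.05, mass-spec batch 2.18.
Greedy by ratio would take 4×XRD sweep: 44 h used, total 192.
The 11 h tied up in XRD sweep is better spent on SAXS beamtime — total rises to 202 (52 h).
No other feasible combination exceeds 202.

202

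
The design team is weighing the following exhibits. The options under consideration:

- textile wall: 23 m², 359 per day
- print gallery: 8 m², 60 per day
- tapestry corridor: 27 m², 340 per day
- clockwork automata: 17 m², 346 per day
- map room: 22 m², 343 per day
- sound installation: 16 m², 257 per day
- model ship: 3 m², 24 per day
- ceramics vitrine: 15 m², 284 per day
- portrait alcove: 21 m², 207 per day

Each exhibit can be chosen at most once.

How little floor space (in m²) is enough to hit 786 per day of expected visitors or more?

Minimise m² subject to total expected visitors ≥ 786.
clockwork automata + sound installation + ceramics vitrine: 887 expected visitors at 48 m².
Below 48 m² the best achievable stays under 786.

48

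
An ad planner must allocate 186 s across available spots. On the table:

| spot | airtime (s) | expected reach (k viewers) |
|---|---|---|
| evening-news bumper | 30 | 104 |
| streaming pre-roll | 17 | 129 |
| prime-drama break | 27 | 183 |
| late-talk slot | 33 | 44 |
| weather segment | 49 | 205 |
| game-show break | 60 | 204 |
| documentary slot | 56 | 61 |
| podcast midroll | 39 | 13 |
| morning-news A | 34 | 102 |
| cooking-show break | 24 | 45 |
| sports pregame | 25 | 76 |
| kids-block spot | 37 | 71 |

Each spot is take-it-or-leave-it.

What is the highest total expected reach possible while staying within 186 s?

825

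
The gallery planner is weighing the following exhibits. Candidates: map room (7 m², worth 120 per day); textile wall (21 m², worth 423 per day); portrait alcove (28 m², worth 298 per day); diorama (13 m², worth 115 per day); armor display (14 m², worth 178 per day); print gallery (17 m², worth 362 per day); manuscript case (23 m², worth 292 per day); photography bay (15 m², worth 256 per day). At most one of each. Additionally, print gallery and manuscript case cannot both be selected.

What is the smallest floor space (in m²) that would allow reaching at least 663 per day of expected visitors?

Minimise m² subject to total expected visitors ≥ 663.
Taking textile wall + photography bay gives 679 (≥ 663) for 36 m².
No combination under 36 m² hits 663.

36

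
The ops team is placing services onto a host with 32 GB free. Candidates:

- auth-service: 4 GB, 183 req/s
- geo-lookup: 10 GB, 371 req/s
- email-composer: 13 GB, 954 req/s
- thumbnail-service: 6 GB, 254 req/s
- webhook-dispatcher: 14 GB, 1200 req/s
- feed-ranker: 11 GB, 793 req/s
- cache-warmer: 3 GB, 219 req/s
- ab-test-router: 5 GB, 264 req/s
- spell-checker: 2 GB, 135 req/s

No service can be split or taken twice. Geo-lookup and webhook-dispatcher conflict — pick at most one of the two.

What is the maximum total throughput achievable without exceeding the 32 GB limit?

2508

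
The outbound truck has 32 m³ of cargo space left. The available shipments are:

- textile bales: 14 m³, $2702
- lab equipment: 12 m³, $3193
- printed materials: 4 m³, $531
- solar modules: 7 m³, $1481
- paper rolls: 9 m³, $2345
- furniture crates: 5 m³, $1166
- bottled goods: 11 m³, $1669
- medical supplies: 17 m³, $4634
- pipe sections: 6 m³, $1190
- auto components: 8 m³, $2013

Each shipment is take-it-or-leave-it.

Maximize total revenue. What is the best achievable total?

8169

By revenue per m³: medical supplies 272.59, lab equipment 266.08, paper rolls 260.56, auto components 251.62 lead.
The ratio heuristic lands on lab equipment + medical supplies (7827) but leaves 3 m³ idle.
Dropping lab equipment frees 12 m³; slotting in paper rolls + pipe sections (15 m³) lifts the total to 8169 at 32 m³.
Every other selection either busts 32 m³ or fails to beat 8169.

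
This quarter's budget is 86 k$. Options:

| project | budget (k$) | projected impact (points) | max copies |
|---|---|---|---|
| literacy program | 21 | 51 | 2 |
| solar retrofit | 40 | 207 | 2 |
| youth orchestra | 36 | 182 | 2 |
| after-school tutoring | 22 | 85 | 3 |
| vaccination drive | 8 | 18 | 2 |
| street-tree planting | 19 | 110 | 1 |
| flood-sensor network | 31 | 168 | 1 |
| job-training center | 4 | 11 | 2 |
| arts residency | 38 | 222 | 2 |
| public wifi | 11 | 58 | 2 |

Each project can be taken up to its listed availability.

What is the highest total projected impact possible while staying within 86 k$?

Taking 2×job-training center + 2×arts residency: 84 k$ used, 466 in projected impact.
That's the maximum — no swap from here does better than 466.

466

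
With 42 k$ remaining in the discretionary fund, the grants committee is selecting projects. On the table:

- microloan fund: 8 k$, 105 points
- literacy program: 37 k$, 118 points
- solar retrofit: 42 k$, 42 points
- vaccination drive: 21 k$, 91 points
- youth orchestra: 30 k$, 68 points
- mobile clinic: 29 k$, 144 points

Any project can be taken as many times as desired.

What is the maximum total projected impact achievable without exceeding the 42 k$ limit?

525

Best packing: 5×microloan fund — 40 k$, 525 total.
No other feasible combination exceeds 525.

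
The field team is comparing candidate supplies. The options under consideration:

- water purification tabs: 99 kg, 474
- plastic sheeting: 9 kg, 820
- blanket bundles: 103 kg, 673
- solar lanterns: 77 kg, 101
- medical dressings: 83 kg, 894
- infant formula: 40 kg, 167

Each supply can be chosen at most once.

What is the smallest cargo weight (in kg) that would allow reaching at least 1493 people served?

92

Look for the lowest-cargo combination reaching 1493.
plastic sheeting + medical dressings: 1714 people served at 92 kg.
No combination under 92 kg hits 1493.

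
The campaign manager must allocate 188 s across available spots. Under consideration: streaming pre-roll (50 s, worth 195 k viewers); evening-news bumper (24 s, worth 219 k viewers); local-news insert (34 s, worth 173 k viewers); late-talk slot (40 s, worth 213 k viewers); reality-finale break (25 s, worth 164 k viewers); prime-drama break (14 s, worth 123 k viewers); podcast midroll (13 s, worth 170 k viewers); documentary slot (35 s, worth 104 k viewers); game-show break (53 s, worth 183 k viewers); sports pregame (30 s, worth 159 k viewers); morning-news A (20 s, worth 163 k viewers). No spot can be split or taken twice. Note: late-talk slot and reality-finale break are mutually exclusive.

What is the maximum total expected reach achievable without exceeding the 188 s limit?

1220

Ranking by ratio (expected reach/s): podcast midroll 13.08, evening-news bumper 9.12, prime-drama break 8.79.
Best packing: evening-news bumper + local-news insert + late-talk slot + prime-drama break + podcast midroll + sports pregame + morning-news A — 175 s, 1220 total.
Next best is streaming pre-roll + evening-news bumper + local-news insert + reality-finale break + prime-drama break + podcast midroll + morning-news A at 1207 (180 s) — short by 13.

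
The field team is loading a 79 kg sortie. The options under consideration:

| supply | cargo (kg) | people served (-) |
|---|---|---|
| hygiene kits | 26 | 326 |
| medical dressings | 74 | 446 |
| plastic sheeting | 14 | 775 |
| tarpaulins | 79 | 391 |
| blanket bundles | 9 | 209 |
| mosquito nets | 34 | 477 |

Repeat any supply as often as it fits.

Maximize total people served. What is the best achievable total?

By people served per kg: plastic sheeting 55.36, blanket bundles 23.22, mosquito nets 14.03, hygiene kits 12.54 lead.
5×plastic sheeting + blanket bundles uses 79 of the 79 kg and totals 4084.
That's the maximum — no swap from here does better than 4084.

4084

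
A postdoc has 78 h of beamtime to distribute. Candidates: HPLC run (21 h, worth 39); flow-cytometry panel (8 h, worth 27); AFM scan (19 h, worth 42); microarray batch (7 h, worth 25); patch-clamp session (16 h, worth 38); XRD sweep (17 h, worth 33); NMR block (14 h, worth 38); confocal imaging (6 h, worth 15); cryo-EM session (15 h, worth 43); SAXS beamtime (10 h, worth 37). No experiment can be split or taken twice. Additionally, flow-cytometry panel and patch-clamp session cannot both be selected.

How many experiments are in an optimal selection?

Best achievable expected citations is 218.
flow-cytometry panel + microarray batch + XRD sweep + NMR block + confocal imaging + cryo-EM session + SAXS beamtime hits 218 at 77 h.
Every optimal selection uses 7 experiments.

7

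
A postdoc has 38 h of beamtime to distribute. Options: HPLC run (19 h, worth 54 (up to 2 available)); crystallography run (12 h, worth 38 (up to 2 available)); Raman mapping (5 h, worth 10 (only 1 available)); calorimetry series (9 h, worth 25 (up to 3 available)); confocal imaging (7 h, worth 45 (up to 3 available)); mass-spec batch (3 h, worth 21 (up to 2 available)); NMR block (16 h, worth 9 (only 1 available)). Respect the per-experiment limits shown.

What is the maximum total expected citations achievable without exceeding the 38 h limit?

202

Density check — mass-spec batch 7.00, confocal imaging 6.43, crystallography run 3.17 are the best per h.
Calorimetry series + 3×confocal imaging + 2×mass-spec batch uses 36 of the 38 h and totals 202.
No other feasible combination exceeds 202.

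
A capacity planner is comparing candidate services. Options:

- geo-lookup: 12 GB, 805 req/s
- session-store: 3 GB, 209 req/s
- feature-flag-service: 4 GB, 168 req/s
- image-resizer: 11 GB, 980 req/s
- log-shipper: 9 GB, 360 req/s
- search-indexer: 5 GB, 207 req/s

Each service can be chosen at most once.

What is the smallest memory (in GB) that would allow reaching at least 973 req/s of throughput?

11

Minimise GB subject to total throughput ≥ 973.
image-resizer: 980 throughput at 11 GB.
No combination under 11 GB hits 973.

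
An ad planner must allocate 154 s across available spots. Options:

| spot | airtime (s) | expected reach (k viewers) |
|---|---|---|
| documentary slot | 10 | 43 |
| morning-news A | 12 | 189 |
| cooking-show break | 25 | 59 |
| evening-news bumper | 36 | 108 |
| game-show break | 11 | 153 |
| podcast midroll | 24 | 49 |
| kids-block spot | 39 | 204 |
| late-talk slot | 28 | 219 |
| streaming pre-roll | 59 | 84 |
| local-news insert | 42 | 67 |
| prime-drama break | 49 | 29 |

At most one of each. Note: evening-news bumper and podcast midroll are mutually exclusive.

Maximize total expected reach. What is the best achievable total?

932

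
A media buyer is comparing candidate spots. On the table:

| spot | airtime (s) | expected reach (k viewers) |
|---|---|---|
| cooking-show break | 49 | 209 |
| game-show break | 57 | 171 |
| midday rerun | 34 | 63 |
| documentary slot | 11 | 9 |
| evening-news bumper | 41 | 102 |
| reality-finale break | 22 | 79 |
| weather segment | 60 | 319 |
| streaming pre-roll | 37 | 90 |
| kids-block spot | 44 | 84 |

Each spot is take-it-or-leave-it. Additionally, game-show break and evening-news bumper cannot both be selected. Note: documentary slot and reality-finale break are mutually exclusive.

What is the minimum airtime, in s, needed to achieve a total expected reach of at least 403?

Look for the lowest-airtime combination reaching 403.
weather segment + streaming pre-roll: 409 expected reach at 97 s.
Any bundle with less than 97 s falls short of 403.

97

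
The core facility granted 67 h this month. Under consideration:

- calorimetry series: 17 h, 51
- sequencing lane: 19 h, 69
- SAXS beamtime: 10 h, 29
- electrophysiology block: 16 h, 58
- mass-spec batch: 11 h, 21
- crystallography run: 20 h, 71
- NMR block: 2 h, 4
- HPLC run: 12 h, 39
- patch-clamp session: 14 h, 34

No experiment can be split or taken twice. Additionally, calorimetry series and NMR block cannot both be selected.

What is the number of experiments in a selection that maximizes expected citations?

Best achievable expected citations is 237.
One optimal bundle: sequencing lane + electrophysiology block + crystallography run + HPLC run (67 h).
Every optimal selection uses 4 experiments.

4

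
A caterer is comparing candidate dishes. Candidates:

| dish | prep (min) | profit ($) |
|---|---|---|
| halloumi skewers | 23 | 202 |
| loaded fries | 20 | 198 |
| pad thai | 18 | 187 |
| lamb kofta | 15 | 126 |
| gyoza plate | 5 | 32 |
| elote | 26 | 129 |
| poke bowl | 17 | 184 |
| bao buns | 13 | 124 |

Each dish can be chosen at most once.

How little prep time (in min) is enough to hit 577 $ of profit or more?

Look for the lowest-prep combination reaching 577.
halloumi skewers + loaded fries + poke bowl reaches 584 using 60 min.
Any bundle with less than 60 min falls short of 577.

60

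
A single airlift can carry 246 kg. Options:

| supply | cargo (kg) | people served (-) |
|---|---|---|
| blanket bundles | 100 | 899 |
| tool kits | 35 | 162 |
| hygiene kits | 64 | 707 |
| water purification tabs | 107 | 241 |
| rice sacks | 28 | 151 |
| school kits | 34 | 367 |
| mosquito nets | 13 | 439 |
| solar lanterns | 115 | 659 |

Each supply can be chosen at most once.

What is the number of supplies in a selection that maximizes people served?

The maximum people served within 246 kg is 2574.
For example blanket bundles + tool kits + hygiene kits + school kits + mosquito nets achieves it, using 246 kg.
Any selection reaching 2574 contains exactly 5 supplies.

5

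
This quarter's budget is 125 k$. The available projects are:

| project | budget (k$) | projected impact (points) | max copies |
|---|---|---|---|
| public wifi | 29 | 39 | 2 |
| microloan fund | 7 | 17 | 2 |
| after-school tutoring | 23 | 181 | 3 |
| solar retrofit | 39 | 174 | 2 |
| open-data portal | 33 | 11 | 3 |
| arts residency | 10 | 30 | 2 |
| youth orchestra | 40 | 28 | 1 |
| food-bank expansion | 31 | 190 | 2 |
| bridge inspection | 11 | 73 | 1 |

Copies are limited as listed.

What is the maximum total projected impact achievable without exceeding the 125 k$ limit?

Density check — after-school tutoring 7.87, bridge inspection 6.64, food-bank expansion 6.13 are the best per k$.
Greedy by ratio would take 3×after-school tutoring + arts residency + food-bank expansion + bridge inspection: 121 k$ used, total 836.
Replace arts residency with 2×microloan fund: the trade gains 4 net, giving 840 at 125 k$.
No other feasible combination exceeds 840.

840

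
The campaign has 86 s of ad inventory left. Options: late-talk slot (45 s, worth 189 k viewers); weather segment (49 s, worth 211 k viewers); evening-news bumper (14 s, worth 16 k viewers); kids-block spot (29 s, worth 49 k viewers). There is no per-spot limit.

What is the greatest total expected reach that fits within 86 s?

Density check — weather segment 4.31, late-talk slot 4.20, kids-block spot 1.69, evening-news bumper 1.14 are the best per s.
Taking weather segment + kids-block spot: 78 s used, 260 in expected reach.
The spare 8 s is too small for any remaining spot, and no exchange beats 260.

260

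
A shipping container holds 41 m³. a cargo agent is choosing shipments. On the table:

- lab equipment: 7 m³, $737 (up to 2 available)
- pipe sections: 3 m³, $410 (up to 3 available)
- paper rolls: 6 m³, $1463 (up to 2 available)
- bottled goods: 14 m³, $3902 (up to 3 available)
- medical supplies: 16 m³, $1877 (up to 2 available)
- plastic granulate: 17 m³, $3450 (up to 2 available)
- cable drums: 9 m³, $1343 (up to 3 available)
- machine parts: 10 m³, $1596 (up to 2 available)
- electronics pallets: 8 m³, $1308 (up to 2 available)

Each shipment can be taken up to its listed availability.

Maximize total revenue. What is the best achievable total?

10730

The ratio ordering already packs tightly: 2×paper rolls + 2×bottled goods, 40 m³, 10730.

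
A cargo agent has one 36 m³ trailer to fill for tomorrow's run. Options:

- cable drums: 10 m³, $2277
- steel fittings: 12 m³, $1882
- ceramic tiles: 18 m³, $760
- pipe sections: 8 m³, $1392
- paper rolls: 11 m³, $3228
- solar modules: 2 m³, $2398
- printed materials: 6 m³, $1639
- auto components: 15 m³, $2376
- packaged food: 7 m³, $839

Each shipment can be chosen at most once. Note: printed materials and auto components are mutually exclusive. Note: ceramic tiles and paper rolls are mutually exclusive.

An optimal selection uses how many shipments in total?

Optimal total is 10381.
For example cable drums + paper rolls + solar modules + printed materials + packaged food achieves it, using 36 m³.
Every optimal selection uses 5 shipments.

5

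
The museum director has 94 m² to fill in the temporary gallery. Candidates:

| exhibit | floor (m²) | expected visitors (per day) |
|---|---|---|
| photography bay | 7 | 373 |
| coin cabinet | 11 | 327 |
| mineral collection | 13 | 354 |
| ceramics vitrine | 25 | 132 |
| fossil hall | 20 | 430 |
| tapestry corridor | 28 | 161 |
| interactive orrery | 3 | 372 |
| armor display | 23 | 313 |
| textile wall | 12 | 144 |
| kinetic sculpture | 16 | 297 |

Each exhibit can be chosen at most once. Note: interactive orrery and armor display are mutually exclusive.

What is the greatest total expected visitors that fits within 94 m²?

2297

Ranking by ratio (expected visitors/m²): interactive orrery 124.00, photography bay 53.29, coin cabinet 29.73, mineral collection 27.23.
Best packing: photography bay + coin cabinet + mineral collection + fossil hall + interactive orrery + textile wall + kinetic sculpture — 82 m², 2297 total.
No other feasible combination exceeds 2297.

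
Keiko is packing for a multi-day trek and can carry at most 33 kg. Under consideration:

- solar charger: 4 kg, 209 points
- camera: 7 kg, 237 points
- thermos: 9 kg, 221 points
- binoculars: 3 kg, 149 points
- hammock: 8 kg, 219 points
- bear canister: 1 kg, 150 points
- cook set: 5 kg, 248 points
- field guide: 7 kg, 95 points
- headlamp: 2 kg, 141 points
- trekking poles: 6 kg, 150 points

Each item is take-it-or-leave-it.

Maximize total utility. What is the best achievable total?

1355

By utility per kg: bear canister 150.00, headlamp 70.50, solar charger 52.25 lead.
The ratio heuristic lands on solar charger + camera + binoculars + hammock + bear canister + cook set + headlamp (1353) but leaves 3 kg idle.
The 8 kg tied up in hammock is better spent on thermos — total rises to 1355 (31 kg).
Every other selection either busts 33 kg or fails to beat 1355.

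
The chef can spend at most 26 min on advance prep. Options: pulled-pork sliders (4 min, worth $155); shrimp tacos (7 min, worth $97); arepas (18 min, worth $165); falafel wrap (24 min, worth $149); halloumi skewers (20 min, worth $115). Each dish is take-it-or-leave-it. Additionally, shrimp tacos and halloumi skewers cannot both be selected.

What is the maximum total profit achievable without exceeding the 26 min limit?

By profit per min: pulled-pork sliders 38.75, shrimp tacos 13.86, arepas 9.17, falafel wrap 6.21 lead.
A density-first pass picks pulled-pork sliders + shrimp tacos — 252 at 11 min.
Replace shrimp tacos with arepas: the trade gains 68 net, giving 320 at 22 min.

320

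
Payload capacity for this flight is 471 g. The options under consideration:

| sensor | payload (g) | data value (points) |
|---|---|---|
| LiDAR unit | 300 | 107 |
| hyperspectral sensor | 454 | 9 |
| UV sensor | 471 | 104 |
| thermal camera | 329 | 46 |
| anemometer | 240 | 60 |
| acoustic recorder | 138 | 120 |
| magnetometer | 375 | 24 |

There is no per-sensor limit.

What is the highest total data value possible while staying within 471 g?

360

Taking 3×acoustic recorder: 414 g used, 360 in data value.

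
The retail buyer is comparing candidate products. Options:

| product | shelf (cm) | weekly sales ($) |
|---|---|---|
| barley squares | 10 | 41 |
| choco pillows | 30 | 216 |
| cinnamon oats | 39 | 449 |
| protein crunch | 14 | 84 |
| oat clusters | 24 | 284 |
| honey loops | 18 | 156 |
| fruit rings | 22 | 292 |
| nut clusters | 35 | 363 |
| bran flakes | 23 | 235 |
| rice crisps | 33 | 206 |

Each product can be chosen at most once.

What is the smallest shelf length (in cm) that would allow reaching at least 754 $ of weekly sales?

Look for the lowest-shelf combination reaching 754.
oat clusters + fruit rings + bran flakes reaches 811 using 69 cm.
Any bundle with less than 69 cm falls short of 754.

69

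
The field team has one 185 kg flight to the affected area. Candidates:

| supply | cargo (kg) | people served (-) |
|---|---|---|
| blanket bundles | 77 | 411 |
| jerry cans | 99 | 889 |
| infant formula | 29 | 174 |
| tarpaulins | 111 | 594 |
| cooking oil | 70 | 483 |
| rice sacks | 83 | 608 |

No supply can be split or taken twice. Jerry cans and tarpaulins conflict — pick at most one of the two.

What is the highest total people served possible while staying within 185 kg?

1497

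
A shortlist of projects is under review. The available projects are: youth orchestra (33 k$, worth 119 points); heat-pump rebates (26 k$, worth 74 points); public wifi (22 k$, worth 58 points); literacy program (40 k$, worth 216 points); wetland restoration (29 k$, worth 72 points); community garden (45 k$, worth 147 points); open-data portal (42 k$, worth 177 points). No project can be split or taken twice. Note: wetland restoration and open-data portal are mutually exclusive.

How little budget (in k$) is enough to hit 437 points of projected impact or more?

Minimise k$ subject to total projected impact ≥ 437.
public wifi + literacy program + open-data portal reaches 451 using 104 k$.
Any bundle with less than 104 k$ falls short of 437.

104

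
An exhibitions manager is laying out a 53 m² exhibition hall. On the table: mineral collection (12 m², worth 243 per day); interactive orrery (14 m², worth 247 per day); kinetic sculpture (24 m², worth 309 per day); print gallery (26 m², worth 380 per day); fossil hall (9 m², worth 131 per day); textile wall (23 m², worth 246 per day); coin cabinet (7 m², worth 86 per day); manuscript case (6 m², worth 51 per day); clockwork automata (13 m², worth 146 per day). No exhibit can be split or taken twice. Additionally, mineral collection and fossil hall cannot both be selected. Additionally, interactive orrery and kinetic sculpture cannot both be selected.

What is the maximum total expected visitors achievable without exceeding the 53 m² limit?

870

Best packing: mineral collection + interactive orrery + print gallery — 52 m², 870 total.
Next best is interactive orrery + print gallery + clockwork automata at 773 (53 m²) — short by 97.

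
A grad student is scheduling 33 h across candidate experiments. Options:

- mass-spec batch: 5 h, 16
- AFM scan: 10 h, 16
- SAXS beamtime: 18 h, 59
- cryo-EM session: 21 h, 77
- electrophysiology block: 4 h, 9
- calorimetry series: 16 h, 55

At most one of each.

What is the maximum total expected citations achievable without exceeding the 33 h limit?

102

Best packing: mass-spec batch + cryo-EM session + electrophysiology block — 30 h, 102 total.
No other feasible combination exceeds 102.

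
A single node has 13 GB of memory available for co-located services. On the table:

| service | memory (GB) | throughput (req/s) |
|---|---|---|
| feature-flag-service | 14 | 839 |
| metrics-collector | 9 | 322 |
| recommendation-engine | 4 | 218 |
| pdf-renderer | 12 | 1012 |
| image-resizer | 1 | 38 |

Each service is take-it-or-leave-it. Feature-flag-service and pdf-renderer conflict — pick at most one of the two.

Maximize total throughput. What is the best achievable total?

1050

Taking pdf-renderer + image-resizer: 13 GB used, 1050 in throughput.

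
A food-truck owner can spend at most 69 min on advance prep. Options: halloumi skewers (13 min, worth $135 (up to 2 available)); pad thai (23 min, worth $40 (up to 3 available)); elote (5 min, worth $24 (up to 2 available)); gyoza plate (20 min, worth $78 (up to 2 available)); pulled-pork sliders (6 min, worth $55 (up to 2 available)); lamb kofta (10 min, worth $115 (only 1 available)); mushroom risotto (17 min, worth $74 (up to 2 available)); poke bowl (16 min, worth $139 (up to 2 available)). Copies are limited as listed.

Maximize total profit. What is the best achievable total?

663

By profit per min: lamb kofta 11.50, halloumi skewers 10.38, pulled-pork sliders 9.17 lead.
Greedy by ratio would take 2×halloumi skewers + elote + 2×pulled-pork sliders + lamb kofta + poke bowl: 69 min used, total 658.
Dropping elote and 2×pulled-pork sliders frees 17 min; slotting in poke bowl (16 min) lifts the total to 663 at 68 min.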